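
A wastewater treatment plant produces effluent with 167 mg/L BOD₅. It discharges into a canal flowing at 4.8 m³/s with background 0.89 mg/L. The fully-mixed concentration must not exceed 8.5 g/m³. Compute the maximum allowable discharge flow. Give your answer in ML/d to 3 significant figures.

19.9 ML/d

Mass balance at complete mixing: C_std·(Q_w + Q_r) = Q_w·C_e + Q_r·C_b.
Rearranging, Q_w = Q_r·(C_std − C_b)/(C_e − C_std) = 4.8·(8.5 − 0.89) / (167 − 8.5) = 0.2305 m³/s.
= 19.91 ML/d.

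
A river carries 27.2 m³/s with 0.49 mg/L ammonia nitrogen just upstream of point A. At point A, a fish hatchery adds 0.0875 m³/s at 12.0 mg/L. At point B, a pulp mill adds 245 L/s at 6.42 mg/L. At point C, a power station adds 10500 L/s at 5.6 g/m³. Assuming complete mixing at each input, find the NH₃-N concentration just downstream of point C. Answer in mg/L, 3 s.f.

1.97 mg/L

After input A: C = (27.2·0.49 + 0.0875·12) / 27.29 = 0.5269 mg/L.
245 L/s = 0.245 m³/s.
After input B: C = (27.29·0.5269 + 0.245·6.42) / 27.53 = 0.5793 mg/L.
10500 L/s = 10.5 m³/s.
After input C: C = (27.53·0.5793 + 10.5·5.6) / 38.03 = 1.965 mg/L.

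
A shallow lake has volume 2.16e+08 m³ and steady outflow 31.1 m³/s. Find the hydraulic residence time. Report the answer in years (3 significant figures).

0.220 yr

Q = 31.1 m³/s × 3.156e+07 s/yr = 9.814e+08 m³/yr.
Hydraulic residence time τ = V/Q = 2.16e+08/9.814e+08 = 0.2201 yr.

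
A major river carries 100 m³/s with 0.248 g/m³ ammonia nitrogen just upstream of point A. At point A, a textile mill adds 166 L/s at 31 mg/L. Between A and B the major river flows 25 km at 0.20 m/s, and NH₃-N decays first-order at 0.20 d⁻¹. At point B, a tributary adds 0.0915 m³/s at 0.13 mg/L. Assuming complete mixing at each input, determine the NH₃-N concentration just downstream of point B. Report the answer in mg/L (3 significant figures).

0.224 mg/L

166 L/s = 0.166 m³/s.
After input A: C = (100·0.248 + 0.166·31) / 100.2 = 0.299 mg/L.
Over the 25 km reach to input B (t = 1.25e+05 s = 1.447 d), decay gives C = 0.299·exp(−0.20·1.447) = 0.2238 mg/L.
After input B: C = (100.2·0.2238 + 0.0915·0.13) / 100.3 = 0.2238 mg/L.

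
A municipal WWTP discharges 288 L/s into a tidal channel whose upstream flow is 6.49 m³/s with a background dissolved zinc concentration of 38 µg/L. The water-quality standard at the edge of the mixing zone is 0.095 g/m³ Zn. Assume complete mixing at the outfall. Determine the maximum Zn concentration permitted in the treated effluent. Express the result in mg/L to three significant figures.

1.38 mg/L

288 L/s = 0.288 m³/s.
38 µg/L = 0.038 mg/L.
Mass balance: 0.095·6.778 = 0.288·Cₑ + 6.49·0.038.
Cₑ = (0.6439 − 0.2466) / 0.288 = 1.379 mg/L.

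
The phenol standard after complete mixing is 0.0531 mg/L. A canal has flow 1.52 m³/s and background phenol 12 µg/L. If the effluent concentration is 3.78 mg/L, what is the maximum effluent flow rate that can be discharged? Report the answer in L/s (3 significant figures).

12 µg/L = 0.012 mg/L.
Mass balance at complete mixing: C_std·(Q_w + Q_r) = Q_w·C_e + Q_r·C_b.
Rearranging, Q_w = Q_r·(C_std − C_b)/(C_e − C_std) = 1.52·(0.0531 − 0.012) / (3.78 − 0.0531) = 0.01676 m³/s.
= 16.76 L/s.

16.8 L/s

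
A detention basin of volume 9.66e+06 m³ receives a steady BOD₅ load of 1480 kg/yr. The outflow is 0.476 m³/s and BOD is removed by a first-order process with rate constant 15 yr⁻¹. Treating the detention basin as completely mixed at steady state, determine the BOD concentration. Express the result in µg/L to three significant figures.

Outflow Q = 0.476 m³/s × 3.156e+07 s/yr = 1.502e+07 m³/yr.
Steady-state CSTR mass balance: W = Q·C + k·V·C, so C = W/(Q + kV).
Q + kV = 1.502e+07 + 15·9.66e+06 = 1.599e+08 m³/yr.
C = 1480/1.599e+08 = 9.255e-06 kg/m³ = 0.009255 mg/L = 9.255 µg/L.

9.25 µg/L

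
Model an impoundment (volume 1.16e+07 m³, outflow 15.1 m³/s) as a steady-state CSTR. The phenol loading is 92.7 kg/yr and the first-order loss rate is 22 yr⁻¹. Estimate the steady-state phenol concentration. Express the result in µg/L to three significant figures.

Outflow Q = 15.1 m³/s × 3.156e+07 s/yr = 4.765e+08 m³/yr.
Steady-state CSTR mass balance: W = Q·C + k·V·C, so C = W/(Q + kV).
Q + kV = 4.765e+08 + 22·1.16e+07 = 7.317e+08 m³/yr.
C = 92.7/7.317e+08 = 1.267e-07 kg/m³ = 0.0001267 mg/L = 0.1267 µg/L.

0.127 µg/L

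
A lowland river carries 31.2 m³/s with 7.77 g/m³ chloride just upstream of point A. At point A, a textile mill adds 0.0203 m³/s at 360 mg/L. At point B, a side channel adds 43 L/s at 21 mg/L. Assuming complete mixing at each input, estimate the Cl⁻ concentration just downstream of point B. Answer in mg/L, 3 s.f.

After input A: C = (31.2·7.77 + 0.0203·360) / 31.22 = 7.999 mg/L.
43 L/s = 0.043 m³/s.
After input B: C = (31.22·7.999 + 0.043·21) / 31.26 = 8.017 mg/L.

8.02 mg/L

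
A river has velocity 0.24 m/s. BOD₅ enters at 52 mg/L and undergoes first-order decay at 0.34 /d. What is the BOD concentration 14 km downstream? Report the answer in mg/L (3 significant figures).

Travel time t = 14 km / 0.24 m/s = 1.4e+04/0.24 = 5.833e+04 s = 0.6752 d.
First-order decay: C = 52·exp(−0.34·0.6752) = 52·0.7949 = 41.33 mg/L.

41.3 mg/L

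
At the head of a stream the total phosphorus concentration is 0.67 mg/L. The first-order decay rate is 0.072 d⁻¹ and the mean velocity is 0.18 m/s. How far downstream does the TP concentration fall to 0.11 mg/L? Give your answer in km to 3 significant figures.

From C = C₀·e^(−kt), t = ln(C₀/C)/k = ln(0.67/0.11)/0.072 = 1.807/0.072 = 25.09 d.
Distance = v·t = 0.18 m/s × 2.168e+06 s = 3.903e+05 m = 390.3 km.

390 km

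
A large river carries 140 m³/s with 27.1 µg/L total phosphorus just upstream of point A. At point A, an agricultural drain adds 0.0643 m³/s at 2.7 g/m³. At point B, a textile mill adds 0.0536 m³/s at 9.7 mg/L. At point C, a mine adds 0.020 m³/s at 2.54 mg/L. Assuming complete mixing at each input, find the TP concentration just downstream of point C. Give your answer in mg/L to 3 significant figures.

27.1 µg/L = 0.0271 mg/L.
After input A: C = (140·0.0271 + 0.0643·2.7) / 140.1 = 0.02833 mg/L.
After input B: C = (140.1·0.02833 + 0.0536·9.7) / 140.1 = 0.03203 mg/L.
After input C: C = (140.1·0.03203 + 0.02·2.54) / 140.1 = 0.03238 mg/L.

0.0324 mg/L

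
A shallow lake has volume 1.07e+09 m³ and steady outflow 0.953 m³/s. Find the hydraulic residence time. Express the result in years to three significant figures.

Q = 0.953 m³/s × 3.156e+07 s/yr = 3.007e+07 m³/yr.
Hydraulic residence time τ = V/Q = 1.07e+09/3.007e+07 = 35.58 yr.

35.6 yr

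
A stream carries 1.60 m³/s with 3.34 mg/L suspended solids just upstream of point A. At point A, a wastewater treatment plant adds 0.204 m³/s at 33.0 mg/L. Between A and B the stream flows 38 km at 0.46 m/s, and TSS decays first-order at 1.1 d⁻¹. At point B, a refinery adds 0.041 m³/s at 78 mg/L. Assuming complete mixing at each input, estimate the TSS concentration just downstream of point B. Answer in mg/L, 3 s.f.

4.02 mg/L

After input A: C = (1.6·3.34 + 0.204·33) / 1.804 = 6.694 mg/L.
Over the 38 km reach to input B (t = 8.261e+04 s = 0.9561 d), decay gives C = 6.694·exp(−1.1·0.9561) = 2.338 mg/L.
After input B: C = (1.804·2.338 + 0.041·78) / 1.845 = 4.02 mg/L.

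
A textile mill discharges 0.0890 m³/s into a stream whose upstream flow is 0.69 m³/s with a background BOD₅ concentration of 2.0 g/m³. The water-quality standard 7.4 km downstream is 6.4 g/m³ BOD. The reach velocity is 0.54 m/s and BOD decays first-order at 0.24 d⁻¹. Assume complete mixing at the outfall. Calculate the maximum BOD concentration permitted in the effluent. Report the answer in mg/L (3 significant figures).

Travel time to the compliance point: t = 7400/0.54 = 1.37e+04 s = 0.1586 d; decay factor exp(−0.24·0.1586) = 0.9626.
So the concentration just after mixing may be at most 6.4/0.9626 = 6.648 mg/L.
Mass balance: 6.648·0.779 = 0.089·Cₑ + 0.69·2.
Cₑ = (5.179 − 1.38) / 0.089 = 42.69 mg/L.

42.7 mg/L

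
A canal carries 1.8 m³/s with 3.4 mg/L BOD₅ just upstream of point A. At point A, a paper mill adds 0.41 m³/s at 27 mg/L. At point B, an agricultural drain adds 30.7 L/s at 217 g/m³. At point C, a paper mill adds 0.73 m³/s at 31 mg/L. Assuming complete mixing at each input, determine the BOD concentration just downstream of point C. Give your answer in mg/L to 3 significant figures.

After input A: C = (1.8·3.4 + 0.41·27) / 2.21 = 7.778 mg/L.
30.7 L/s = 0.0307 m³/s.
After input B: C = (2.21·7.778 + 0.0307·217) / 2.241 = 10.64 mg/L.
After input C: C = (2.241·10.64 + 0.73·31) / 2.971 = 15.65 mg/L.

15.6 mg/L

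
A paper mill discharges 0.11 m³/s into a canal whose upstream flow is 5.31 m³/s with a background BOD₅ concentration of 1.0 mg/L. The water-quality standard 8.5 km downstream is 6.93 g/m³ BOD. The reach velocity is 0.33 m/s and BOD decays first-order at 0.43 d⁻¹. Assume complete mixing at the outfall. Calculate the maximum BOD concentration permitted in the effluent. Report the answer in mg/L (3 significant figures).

340 mg/L

Travel time to the compliance point: t = 8500/0.33 = 2.576e+04 s = 0.2981 d; decay factor exp(−0.43·0.2981) = 0.8797.
So the concentration just after mixing may be at most 6.93/0.8797 = 7.878 mg/L.
Mass balance: 7.878·5.42 = 0.11·Cₑ + 5.31·1.
Cₑ = (42.7 − 5.31) / 0.11 = 339.9 mg/L.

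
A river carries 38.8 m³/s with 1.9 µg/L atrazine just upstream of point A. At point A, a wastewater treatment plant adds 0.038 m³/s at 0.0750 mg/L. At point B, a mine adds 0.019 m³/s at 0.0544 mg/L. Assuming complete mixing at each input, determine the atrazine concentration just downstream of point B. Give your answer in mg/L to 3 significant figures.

0.00200 mg/L

1.9 µg/L = 0.0019 mg/L.
After input A: C = (38.8·0.0019 + 0.038·0.075) / 38.84 = 0.001972 mg/L.
After input B: C = (38.84·0.001972 + 0.019·0.0544) / 38.86 = 0.001997 mg/L.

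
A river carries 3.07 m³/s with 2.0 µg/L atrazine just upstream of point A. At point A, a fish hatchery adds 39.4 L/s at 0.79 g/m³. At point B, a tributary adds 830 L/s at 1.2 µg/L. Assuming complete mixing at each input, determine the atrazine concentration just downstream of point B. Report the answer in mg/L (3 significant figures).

0.00971 mg/L

2.0 µg/L = 0.002 mg/L.
39.4 L/s = 0.0394 m³/s.
After input A: C = (3.07·0.002 + 0.0394·0.79) / 3.109 = 0.01198 mg/L.
830 L/s = 0.83 m³/s.
1.2 µg/L = 0.0012 mg/L.
After input B: C = (3.109·0.01198 + 0.83·0.0012) / 3.939 = 0.009713 mg/L.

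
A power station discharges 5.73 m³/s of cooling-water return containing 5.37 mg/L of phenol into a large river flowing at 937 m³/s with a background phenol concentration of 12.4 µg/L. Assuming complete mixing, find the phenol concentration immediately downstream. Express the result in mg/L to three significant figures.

0.0450 mg/L

12.4 µg/L = 0.0124 mg/L.
Flow-weighted mixing gives C = (5.73·5.37 + 937·0.0124) / (5.73 + 937) = 42.39/942.7 = 0.04496 mg/L.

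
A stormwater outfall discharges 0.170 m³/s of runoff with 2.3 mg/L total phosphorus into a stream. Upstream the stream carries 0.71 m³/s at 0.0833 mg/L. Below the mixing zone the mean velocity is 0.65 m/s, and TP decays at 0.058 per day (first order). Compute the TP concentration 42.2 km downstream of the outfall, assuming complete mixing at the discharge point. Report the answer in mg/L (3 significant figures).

0.490 mg/L

After complete mixing, C₀ = (0.17·2.3 + 0.71·0.0833) / 0.88 = 0.5115 mg/L.
Travel time t = 4.22e+04 m / 0.65 m/s = 6.492e+04 s = 0.7514 d.
C = 0.5115·exp(−0.058·0.7514) = 0.5115·0.9574 = 0.4897 mg/L.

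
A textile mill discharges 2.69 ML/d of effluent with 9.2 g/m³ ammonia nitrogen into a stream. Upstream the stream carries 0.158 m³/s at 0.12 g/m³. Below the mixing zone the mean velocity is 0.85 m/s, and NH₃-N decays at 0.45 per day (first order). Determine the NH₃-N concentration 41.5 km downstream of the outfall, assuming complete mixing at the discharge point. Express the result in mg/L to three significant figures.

1.25 mg/L

2.69 ML/d = 0.03113 m³/s.
After complete mixing, C₀ = (0.03113·9.2 + 0.158·0.12) / 0.1891 = 1.615 mg/L.
Travel time t = 4.15e+04 m / 0.85 m/s = 4.882e+04 s = 0.5651 d.
C = 1.615·exp(−0.45·0.5651) = 1.615·0.7755 = 1.252 mg/L.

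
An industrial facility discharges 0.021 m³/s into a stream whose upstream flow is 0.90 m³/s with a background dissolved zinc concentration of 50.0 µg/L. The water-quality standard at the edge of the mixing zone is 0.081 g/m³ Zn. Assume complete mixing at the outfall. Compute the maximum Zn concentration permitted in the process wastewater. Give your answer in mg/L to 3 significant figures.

1.41 mg/L

50.0 µg/L = 0.05 mg/L.
Mass balance: 0.081·0.921 = 0.021·Cₑ + 0.9·0.05.
Cₑ = (0.0746 − 0.045) / 0.021 = 1.41 mg/L.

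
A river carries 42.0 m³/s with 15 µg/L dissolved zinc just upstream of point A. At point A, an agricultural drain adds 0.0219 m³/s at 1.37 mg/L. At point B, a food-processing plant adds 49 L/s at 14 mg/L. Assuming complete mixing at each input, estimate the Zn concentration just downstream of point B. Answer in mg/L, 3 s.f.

0.0320 mg/L

15 µg/L = 0.015 mg/L.
After input A: C = (42·0.015 + 0.0219·1.37) / 42.02 = 0.01571 mg/L.
49 L/s = 0.049 m³/s.
After input B: C = (42.02·0.01571 + 0.049·14) / 42.07 = 0.03199 mg/L.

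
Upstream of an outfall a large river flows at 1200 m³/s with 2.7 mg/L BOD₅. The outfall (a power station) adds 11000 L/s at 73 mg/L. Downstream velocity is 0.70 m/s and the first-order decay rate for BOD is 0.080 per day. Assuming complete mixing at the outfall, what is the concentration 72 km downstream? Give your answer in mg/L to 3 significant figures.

3.04 mg/L

11000 L/s = 11 m³/s.
After complete mixing, C₀ = (11·73 + 1200·2.7) / 1211 = 3.339 mg/L.
Travel time t = 7.2e+04 m / 0.70 m/s = 1.029e+05 s = 1.19 d.
C = 3.339·exp(−0.080·1.19) = 3.339·0.9092 = 3.035 mg/L.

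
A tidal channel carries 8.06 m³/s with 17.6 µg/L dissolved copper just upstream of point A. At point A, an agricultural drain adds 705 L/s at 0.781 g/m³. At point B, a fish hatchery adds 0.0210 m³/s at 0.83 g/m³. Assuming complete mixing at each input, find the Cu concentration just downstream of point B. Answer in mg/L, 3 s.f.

17.6 µg/L = 0.0176 mg/L.
705 L/s = 0.705 m³/s.
After input A: C = (8.06·0.0176 + 0.705·0.781) / 8.765 = 0.079 mg/L.
After input B: C = (8.765·0.079 + 0.021·0.83) / 8.786 = 0.0808 mg/L.

0.0808 mg/L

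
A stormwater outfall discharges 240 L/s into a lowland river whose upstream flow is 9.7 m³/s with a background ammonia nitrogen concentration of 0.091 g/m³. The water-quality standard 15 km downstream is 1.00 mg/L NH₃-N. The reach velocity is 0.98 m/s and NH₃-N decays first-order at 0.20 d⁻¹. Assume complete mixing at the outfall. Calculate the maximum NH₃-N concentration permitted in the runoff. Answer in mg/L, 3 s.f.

240 L/s = 0.24 m³/s.
Travel time to the compliance point: t = 1.5e+04/0.98 = 1.531e+04 s = 0.1772 d; decay factor exp(−0.20·0.1772) = 0.9652.
So the concentration just after mixing may be at most 1/0.9652 = 1.036 mg/L.
Mass balance: 1.036·9.94 = 0.24·Cₑ + 9.7·0.091.
Cₑ = (10.3 − 0.8827) / 0.24 = 39.23 mg/L.

39.2 mg/L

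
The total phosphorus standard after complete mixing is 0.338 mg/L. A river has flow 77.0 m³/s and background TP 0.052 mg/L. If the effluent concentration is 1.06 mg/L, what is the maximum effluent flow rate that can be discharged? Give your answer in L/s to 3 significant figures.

30500 L/s

Mass balance at complete mixing: C_std·(Q_w + Q_r) = Q_w·C_e + Q_r·C_b.
Rearranging, Q_w = Q_r·(C_std − C_b)/(C_e − C_std) = 77.0·(0.338 − 0.052) / (1.06 − 0.338) = 30.5 m³/s.
= 3.05e+04 L/s.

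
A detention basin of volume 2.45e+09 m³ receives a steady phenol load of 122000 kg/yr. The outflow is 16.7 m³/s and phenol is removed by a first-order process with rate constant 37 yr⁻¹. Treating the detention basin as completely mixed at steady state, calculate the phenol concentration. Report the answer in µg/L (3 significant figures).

Outflow Q = 16.7 m³/s × 3.156e+07 s/yr = 5.27e+08 m³/yr.
Steady-state CSTR mass balance: W = Q·C + k·V·C, so C = W/(Q + kV).
Q + kV = 5.27e+08 + 37·2.45e+09 = 9.118e+10 m³/yr.
C = 122000/9.118e+10 = 1.338e-06 kg/m³ = 0.001338 mg/L = 1.338 µg/L.

1.34 µg/L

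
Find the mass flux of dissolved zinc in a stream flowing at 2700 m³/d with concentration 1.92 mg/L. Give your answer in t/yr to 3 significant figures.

1.89 t/yr

2700 m³/d = 0.03125 m³/s.
Mass flux = Q·C = 0.03125 m³/s × 1.92 g/m³ = 0.06 g/s.
= 0.06 g/s × 31.56 = 1.893 t/yr.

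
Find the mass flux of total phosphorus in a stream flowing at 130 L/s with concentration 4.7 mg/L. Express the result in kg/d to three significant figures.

130 L/s = 0.13 m³/s.
Mass flux = Q·C = 0.13 m³/s × 4.7 g/m³ = 0.611 g/s.
= 0.611 g/s × 86.4 = 52.79 kg/d.

52.8 kg/d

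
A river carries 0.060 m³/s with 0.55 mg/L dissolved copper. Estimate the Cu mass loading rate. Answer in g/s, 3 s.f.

0.0330 g/s

Mass flux = Q·C = 0.06 m³/s × 0.55 g/m³ = 0.033 g/s.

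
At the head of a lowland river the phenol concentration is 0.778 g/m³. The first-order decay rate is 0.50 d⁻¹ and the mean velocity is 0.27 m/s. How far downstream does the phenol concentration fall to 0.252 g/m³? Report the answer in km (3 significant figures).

52.6 km

From C = C₀·e^(−kt), t = ln(C₀/C)/k = ln(0.778/0.252)/0.50 = 1.127/0.50 = 2.255 d.
Distance = v·t = 0.27 m/s × 1.948e+05 s = 5.26e+04 m = 52.6 km.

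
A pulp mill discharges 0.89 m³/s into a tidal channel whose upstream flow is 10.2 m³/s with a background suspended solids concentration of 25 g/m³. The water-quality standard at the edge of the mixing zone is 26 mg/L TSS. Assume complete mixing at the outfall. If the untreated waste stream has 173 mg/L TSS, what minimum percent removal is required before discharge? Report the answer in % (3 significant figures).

Mass balance: 26·11.09 = 0.89·Cₑ + 10.2·25.
Cₑ = (288.3 − 255) / 0.89 = 37.46 mg/L.
Required removal = 1 − 37.46/173 = 78.35 %.

78.3 %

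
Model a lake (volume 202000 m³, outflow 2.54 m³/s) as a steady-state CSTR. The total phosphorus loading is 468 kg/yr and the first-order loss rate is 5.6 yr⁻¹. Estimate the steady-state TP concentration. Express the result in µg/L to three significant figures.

Outflow Q = 2.54 m³/s × 3.156e+07 s/yr = 8.016e+07 m³/yr.
Steady-state CSTR mass balance: W = Q·C + k·V·C, so C = W/(Q + kV).
Q + kV = 8.016e+07 + 5.6·202000 = 8.129e+07 m³/yr.
C = 468/8.129e+07 = 5.757e-06 kg/m³ = 0.005757 mg/L = 5.757 µg/L.

5.76 µg/L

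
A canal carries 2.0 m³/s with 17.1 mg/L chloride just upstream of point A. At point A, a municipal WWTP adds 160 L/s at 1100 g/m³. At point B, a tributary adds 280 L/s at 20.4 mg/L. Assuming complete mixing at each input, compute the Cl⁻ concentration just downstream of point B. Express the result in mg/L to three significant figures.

88.5 mg/L

160 L/s = 0.16 m³/s.
After input A: C = (2·17.1 + 0.16·1100) / 2.16 = 97.31 mg/L.
280 L/s = 0.28 m³/s.
After input B: C = (2.16·97.31 + 0.28·20.4) / 2.44 = 88.49 mg/L.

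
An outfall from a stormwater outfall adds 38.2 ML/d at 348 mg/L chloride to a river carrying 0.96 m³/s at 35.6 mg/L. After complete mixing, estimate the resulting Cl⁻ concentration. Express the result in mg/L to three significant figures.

38.2 ML/d = 0.4421 m³/s.
Conservation of mass across the mixing zone: C = (0.4421·348 + 0.96·35.6) / (0.4421 + 0.96) = 188/1.402 = 134.1 mg/L.

134 mg/L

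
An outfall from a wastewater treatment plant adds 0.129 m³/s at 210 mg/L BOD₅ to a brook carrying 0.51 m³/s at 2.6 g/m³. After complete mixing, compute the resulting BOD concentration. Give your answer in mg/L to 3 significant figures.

44.5 mg/L

Conservation of mass across the mixing zone: C = (0.129·210 + 0.51·2.6) / (0.129 + 0.51) = 28.42/0.639 = 44.47 mg/L.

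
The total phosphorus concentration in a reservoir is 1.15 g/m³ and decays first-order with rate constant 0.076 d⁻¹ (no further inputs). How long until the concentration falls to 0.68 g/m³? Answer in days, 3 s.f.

t = ln(C₀/C)/k = ln(1.15/0.68)/0.076 = 0.5254/0.076 = 6.913 d.

6.91 d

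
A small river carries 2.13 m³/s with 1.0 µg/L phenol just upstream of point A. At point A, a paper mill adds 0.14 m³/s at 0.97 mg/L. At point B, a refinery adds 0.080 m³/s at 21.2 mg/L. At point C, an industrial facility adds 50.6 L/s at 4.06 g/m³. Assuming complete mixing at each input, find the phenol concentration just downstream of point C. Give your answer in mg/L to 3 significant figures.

0.850 mg/L

1.0 µg/L = 0.001 mg/L.
After input A: C = (2.13·0.001 + 0.14·0.97) / 2.27 = 0.06076 mg/L.
After input B: C = (2.27·0.06076 + 0.08·21.2) / 2.35 = 0.7804 mg/L.
50.6 L/s = 0.0506 m³/s.
After input C: C = (2.35·0.7804 + 0.0506·4.06) / 2.401 = 0.8495 mg/L.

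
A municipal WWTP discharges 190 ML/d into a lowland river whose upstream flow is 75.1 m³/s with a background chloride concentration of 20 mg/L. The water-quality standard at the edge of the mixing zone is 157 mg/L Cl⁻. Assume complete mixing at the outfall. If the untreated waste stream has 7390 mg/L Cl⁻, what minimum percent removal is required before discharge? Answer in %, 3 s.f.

190 ML/d = 2.199 m³/s.
Mass balance: 157·77.3 = 2.199·Cₑ + 75.1·20.
Cₑ = (1.214e+04 − 1502) / 2.199 = 4836 mg/L.
Required removal = 1 − 4836/7390 = 34.56 %.

34.6 %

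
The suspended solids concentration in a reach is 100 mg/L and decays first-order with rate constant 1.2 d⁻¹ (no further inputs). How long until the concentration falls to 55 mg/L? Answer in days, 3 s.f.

t = ln(C₀/C)/k = ln(100/55)/1.2 = 0.5978/1.2 = 0.4982 d.

0.498 d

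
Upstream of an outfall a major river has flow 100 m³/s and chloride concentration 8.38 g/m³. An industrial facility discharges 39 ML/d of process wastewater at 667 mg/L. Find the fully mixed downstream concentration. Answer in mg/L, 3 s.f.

11.3 mg/L

39 ML/d = 0.4514 m³/s.
Flow-weighted mixing gives C = (0.4514·667 + 100·8.38) / (0.4514 + 100) = 1139/100.5 = 11.34 mg/L.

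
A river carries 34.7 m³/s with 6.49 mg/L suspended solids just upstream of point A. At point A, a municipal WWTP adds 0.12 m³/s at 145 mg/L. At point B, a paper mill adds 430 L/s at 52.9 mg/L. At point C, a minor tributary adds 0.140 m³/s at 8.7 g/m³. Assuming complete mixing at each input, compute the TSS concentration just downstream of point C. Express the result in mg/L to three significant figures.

7.53 mg/L

After input A: C = (34.7·6.49 + 0.12·145) / 34.82 = 6.967 mg/L.
430 L/s = 0.43 m³/s.
After input B: C = (34.82·6.967 + 0.43·52.9) / 35.25 = 7.528 mg/L.
After input C: C = (35.25·7.528 + 0.14·8.7) / 35.39 = 7.532 mg/L.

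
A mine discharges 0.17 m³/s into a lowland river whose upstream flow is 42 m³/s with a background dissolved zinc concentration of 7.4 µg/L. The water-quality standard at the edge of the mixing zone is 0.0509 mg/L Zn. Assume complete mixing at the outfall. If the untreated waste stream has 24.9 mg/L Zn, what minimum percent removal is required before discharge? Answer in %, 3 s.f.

56.6 %

7.4 µg/L = 0.0074 mg/L.
Mass balance: 0.0509·42.17 = 0.17·Cₑ + 42·0.0074.
Cₑ = (2.146 − 0.3108) / 0.17 = 10.8 mg/L.
Required removal = 1 − 10.8/24.9 = 56.63 %.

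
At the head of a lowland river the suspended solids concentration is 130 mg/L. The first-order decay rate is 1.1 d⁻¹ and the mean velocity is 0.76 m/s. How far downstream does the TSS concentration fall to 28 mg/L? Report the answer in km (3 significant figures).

From C = C₀·e^(−kt), t = ln(C₀/C)/k = ln(130/28)/1.1 = 1.535/1.1 = 1.396 d.
Distance = v·t = 0.76 m/s × 1.206e+05 s = 9.165e+04 m = 91.65 km.

91.7 km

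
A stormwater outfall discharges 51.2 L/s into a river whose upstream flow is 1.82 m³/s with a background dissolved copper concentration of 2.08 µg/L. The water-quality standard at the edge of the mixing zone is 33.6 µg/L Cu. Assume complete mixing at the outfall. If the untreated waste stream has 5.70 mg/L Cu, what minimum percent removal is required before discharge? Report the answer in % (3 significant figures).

79.8 %

51.2 L/s = 0.0512 m³/s.
2.08 µg/L = 0.00208 mg/L.
33.6 µg/L = 0.0336 mg/L.
Mass balance: 0.0336·1.871 = 0.0512·Cₑ + 1.82·0.00208.
Cₑ = (0.06287 − 0.003786) / 0.0512 = 1.154 mg/L.
Required removal = 1 − 1.154/5.70 = 79.75 %.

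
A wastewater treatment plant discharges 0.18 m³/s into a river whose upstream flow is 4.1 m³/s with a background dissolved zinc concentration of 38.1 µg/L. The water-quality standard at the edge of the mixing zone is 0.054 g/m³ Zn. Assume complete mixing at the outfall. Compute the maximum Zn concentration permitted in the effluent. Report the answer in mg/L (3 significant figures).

38.1 µg/L = 0.0381 mg/L.
Mass balance: 0.054·4.28 = 0.18·Cₑ + 4.1·0.0381.
Cₑ = (0.2311 − 0.1562) / 0.18 = 0.4162 mg/L.

0.416 mg/L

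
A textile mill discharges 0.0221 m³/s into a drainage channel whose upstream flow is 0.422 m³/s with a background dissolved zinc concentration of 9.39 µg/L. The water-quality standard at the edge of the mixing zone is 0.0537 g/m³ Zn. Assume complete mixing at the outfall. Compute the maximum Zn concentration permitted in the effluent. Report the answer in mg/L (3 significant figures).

0.900 mg/L

9.39 µg/L = 0.00939 mg/L.
Mass balance: 0.0537·0.4441 = 0.0221·Cₑ + 0.422·0.00939.
Cₑ = (0.02385 − 0.003963) / 0.0221 = 0.8998 mg/L.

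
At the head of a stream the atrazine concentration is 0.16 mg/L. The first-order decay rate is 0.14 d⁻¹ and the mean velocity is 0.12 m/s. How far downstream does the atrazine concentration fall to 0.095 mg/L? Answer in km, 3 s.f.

From C = C₀·e^(−kt), t = ln(C₀/C)/k = ln(0.16/0.095)/0.14 = 0.5213/0.14 = 3.724 d.
Distance = v·t = 0.12 m/s × 3.217e+05 s = 3.861e+04 m = 38.61 km.

38.6 km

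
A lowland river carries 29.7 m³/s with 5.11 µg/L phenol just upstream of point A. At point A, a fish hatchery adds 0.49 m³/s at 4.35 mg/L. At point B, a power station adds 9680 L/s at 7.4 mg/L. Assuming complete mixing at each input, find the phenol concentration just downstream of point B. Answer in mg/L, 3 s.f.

1.85 mg/L

5.11 µg/L = 0.00511 mg/L.
After input A: C = (29.7·0.00511 + 0.49·4.35) / 30.19 = 0.07563 mg/L.
9680 L/s = 9.68 m³/s.
After input B: C = (30.19·0.07563 + 9.68·7.4) / 39.87 = 1.854 mg/L.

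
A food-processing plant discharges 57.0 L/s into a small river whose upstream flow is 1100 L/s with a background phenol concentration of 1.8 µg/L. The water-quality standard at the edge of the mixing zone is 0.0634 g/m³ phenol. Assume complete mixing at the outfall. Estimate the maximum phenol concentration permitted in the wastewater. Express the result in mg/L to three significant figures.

57.0 L/s = 0.057 m³/s.
1100 L/s = 1.1 m³/s.
1.8 µg/L = 0.0018 mg/L.
Mass balance: 0.0634·1.157 = 0.057·Cₑ + 1.1·0.0018.
Cₑ = (0.07335 − 0.00198) / 0.057 = 1.252 mg/L.

1.25 mg/L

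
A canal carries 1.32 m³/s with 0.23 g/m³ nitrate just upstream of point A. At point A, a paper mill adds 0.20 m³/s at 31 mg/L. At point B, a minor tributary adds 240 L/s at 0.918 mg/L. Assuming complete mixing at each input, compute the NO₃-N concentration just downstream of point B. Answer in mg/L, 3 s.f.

3.82 mg/L

After input A: C = (1.32·0.23 + 0.2·31) / 1.52 = 4.279 mg/L.
240 L/s = 0.24 m³/s.
After input B: C = (1.52·4.279 + 0.24·0.918) / 1.76 = 3.82 mg/L.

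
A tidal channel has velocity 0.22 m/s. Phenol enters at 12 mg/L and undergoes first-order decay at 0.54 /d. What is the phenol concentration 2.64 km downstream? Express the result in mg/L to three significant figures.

11.1 mg/L

Travel time t = 2.64 km / 0.22 m/s = 2640/0.22 = 1.2e+04 s = 0.1389 d.
First-order decay: C = 12·exp(−0.54·0.1389) = 12·0.9277 = 11.13 mg/L.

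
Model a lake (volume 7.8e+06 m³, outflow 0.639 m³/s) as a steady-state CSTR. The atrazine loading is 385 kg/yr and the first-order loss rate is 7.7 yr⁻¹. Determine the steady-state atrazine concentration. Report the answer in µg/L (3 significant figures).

Outflow Q = 0.639 m³/s × 3.156e+07 s/yr = 2.017e+07 m³/yr.
Steady-state CSTR mass balance: W = Q·C + k·V·C, so C = W/(Q + kV).
Q + kV = 2.017e+07 + 7.7·7.8e+06 = 8.023e+07 m³/yr.
C = 385/8.023e+07 = 4.799e-06 kg/m³ = 0.004799 mg/L = 4.799 µg/L.

4.80 µg/L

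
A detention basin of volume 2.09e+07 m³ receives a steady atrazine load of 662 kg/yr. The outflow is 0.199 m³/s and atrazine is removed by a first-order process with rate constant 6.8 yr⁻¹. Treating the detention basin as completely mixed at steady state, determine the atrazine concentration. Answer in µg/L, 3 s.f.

4.46 µg/L

Outflow Q = 0.199 m³/s × 3.156e+07 s/yr = 6.28e+06 m³/yr.
Steady-state CSTR mass balance: W = Q·C + k·V·C, so C = W/(Q + kV).
Q + kV = 6.28e+06 + 6.8·2.09e+07 = 1.484e+08 m³/yr.
C = 662/1.484e+08 = 4.461e-06 kg/m³ = 0.004461 mg/L = 4.461 µg/L.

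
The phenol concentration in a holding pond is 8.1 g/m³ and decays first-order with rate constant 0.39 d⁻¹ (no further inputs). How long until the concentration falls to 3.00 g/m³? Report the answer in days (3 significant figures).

2.55 d

t = ln(C₀/C)/k = ln(8.1/3.00)/0.39 = 0.9933/0.39 = 2.547 d.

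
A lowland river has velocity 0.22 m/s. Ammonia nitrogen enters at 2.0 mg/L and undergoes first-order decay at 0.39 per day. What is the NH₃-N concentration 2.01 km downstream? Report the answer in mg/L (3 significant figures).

Travel time t = 2.01 km / 0.22 m/s = 2010/0.22 = 9136 s = 0.1057 d.
First-order decay: C = 2.0·exp(−0.39·0.1057) = 2.0·0.9596 = 1.919 mg/L.

1.92 mg/L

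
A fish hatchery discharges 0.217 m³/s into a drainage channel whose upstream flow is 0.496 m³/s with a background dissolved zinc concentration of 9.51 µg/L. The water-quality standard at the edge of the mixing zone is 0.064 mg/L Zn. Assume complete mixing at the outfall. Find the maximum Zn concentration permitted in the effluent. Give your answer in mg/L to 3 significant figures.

0.189 mg/L

9.51 µg/L = 0.00951 mg/L.
Mass balance: 0.064·0.713 = 0.217·Cₑ + 0.496·0.00951.
Cₑ = (0.04563 − 0.004717) / 0.217 = 0.1885 mg/L.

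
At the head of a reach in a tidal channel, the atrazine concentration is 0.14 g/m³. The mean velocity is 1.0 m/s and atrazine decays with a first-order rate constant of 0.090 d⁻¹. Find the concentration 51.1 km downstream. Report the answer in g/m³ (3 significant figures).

Travel time t = 51.1 km / 1.0 m/s = 5.11e+04/1.0 = 5.11e+04 s = 0.5914 d.
First-order decay: C = 0.14·exp(−0.090·0.5914) = 0.14·0.9482 = 0.1327 g/m³.

0.133 g/m³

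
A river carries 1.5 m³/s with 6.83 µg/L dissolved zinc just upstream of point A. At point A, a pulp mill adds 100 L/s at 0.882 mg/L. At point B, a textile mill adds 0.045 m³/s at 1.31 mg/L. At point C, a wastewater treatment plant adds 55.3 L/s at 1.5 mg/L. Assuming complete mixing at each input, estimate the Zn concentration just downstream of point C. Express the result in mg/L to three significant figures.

6.83 µg/L = 0.00683 mg/L.
100 L/s = 0.1 m³/s.
After input A: C = (1.5·0.00683 + 0.1·0.882) / 1.6 = 0.06153 mg/L.
After input B: C = (1.6·0.06153 + 0.045·1.31) / 1.645 = 0.09568 mg/L.
55.3 L/s = 0.0553 m³/s.
After input C: C = (1.645·0.09568 + 0.0553·1.5) / 1.7 = 0.1414 mg/L.

0.141 mg/L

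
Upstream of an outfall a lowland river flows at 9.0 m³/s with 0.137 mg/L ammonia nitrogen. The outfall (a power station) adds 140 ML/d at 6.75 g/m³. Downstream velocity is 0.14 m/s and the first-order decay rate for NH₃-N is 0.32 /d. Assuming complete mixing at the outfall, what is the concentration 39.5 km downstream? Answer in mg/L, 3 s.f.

140 ML/d = 1.62 m³/s.
After complete mixing, C₀ = (1.62·6.75 + 9·0.137) / 10.62 = 1.146 mg/L.
Travel time t = 3.95e+04 m / 0.14 m/s = 2.821e+05 s = 3.266 d.
C = 1.146·exp(−0.32·3.266) = 1.146·0.3517 = 0.403 mg/L.

0.403 mg/L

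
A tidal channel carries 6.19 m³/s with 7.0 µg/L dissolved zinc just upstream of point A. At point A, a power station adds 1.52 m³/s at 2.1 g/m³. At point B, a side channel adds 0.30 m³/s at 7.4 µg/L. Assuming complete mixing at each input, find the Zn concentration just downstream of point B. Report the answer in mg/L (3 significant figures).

0.404 mg/L

7.0 µg/L = 0.007 mg/L.
After input A: C = (6.19·0.007 + 1.52·2.1) / 7.71 = 0.4196 mg/L.
7.4 µg/L = 0.0074 mg/L.
After input B: C = (7.71·0.4196 + 0.3·0.0074) / 8.01 = 0.4042 mg/L.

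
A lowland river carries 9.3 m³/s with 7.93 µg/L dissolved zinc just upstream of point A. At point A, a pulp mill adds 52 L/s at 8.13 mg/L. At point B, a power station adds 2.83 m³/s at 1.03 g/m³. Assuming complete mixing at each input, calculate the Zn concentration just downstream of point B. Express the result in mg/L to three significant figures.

0.280 mg/L

7.93 µg/L = 0.00793 mg/L.
52 L/s = 0.052 m³/s.
After input A: C = (9.3·0.00793 + 0.052·8.13) / 9.352 = 0.05309 mg/L.
After input B: C = (9.352·0.05309 + 2.83·1.03) / 12.18 = 0.28 mg/L.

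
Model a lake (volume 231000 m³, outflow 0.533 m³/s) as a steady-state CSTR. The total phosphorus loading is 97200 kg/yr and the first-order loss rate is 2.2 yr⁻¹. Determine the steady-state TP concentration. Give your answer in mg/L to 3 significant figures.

5.61 mg/L

Outflow Q = 0.533 m³/s × 3.156e+07 s/yr = 1.682e+07 m³/yr.
Steady-state CSTR mass balance: W = Q·C + k·V·C, so C = W/(Q + kV).
Q + kV = 1.682e+07 + 2.2·231000 = 1.733e+07 m³/yr.
C = 97200/1.733e+07 = 0.005609 kg/m³ = 5.609 mg/L.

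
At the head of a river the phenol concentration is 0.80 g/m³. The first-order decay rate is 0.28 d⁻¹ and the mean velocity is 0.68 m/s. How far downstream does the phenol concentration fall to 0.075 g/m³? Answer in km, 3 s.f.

From C = C₀·e^(−kt), t = ln(C₀/C)/k = ln(0.80/0.075)/0.28 = 2.367/0.28 = 8.454 d.
Distance = v·t = 0.68 m/s × 7.304e+05 s = 4.967e+05 m = 496.7 km.

497 km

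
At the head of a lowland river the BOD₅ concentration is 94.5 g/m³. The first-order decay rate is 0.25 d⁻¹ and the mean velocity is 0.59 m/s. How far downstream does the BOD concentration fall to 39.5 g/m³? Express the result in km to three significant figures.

From C = C₀·e^(−kt), t = ln(C₀/C)/k = ln(94.5/39.5)/0.25 = 0.8723/0.25 = 3.489 d.
Distance = v·t = 0.59 m/s × 3.015e+05 s = 1.779e+05 m = 177.9 km.

178 km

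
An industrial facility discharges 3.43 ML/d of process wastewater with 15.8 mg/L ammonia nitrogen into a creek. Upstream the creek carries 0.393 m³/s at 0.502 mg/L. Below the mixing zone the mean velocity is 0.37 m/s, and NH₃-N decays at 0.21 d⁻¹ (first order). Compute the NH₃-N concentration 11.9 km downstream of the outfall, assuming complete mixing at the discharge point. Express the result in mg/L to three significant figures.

1.76 mg/L

3.43 ML/d = 0.0397 m³/s.
After complete mixing, C₀ = (0.0397·15.8 + 0.393·0.502) / 0.4327 = 1.906 mg/L.
Travel time t = 1.19e+04 m / 0.37 m/s = 3.216e+04 s = 0.3722 d.
C = 1.906·exp(−0.21·0.3722) = 1.906·0.9248 = 1.762 mg/L.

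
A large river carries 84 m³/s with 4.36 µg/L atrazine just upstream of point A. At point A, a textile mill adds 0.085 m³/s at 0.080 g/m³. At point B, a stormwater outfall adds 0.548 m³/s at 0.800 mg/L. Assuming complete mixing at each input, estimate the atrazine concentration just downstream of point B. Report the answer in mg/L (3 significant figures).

4.36 µg/L = 0.00436 mg/L.
After input A: C = (84·0.00436 + 0.085·0.08) / 84.08 = 0.004436 mg/L.
After input B: C = (84.08·0.004436 + 0.548·0.8) / 84.63 = 0.009588 mg/L.

0.00959 mg/L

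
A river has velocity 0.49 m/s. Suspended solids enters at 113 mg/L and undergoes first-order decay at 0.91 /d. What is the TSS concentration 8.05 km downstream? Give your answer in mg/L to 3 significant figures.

95.0 mg/L

Travel time t = 8.05 km / 0.49 m/s = 8050/0.49 = 1.643e+04 s = 0.1901 d.
First-order decay: C = 113·exp(−0.91·0.1901) = 113·0.8411 = 95.05 mg/L.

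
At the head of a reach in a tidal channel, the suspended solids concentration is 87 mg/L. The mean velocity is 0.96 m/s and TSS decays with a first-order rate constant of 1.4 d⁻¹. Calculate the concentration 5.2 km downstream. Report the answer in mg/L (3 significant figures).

79.7 mg/L

Travel time t = 5.2 km / 0.96 m/s = 5200/0.96 = 5417 s = 0.06269 d.
First-order decay: C = 87·exp(−1.4·0.06269) = 87·0.916 = 79.69 mg/L.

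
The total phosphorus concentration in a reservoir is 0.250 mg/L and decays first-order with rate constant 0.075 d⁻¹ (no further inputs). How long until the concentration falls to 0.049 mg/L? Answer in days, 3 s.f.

t = ln(C₀/C)/k = ln(0.250/0.049)/0.075 = 1.63/0.075 = 21.73 d.

21.7 d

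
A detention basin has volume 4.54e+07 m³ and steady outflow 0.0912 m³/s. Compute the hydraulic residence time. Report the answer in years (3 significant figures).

15.8 yr

Q = 0.0912 m³/s × 3.156e+07 s/yr = 2.878e+06 m³/yr.
Hydraulic residence time τ = V/Q = 4.54e+07/2.878e+06 = 15.77 yr.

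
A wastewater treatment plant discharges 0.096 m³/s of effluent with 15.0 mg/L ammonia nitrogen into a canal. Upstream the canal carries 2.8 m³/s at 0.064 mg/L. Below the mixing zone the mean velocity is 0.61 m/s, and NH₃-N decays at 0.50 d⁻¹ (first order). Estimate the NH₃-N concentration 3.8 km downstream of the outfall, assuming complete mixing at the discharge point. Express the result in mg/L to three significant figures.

After complete mixing, C₀ = (0.096·15 + 2.8·0.064) / 2.896 = 0.5591 mg/L.
Travel time t = 3800 m / 0.61 m/s = 6230 s = 0.0721 d.
C = 0.5591·exp(−0.50·0.0721) = 0.5591·0.9646 = 0.5393 mg/L.

0.539 mg/L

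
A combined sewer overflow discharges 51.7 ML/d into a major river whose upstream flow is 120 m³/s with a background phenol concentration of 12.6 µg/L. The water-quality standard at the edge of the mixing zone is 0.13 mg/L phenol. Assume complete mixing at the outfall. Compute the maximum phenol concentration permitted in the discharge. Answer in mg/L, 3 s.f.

51.7 ML/d = 0.5984 m³/s.
12.6 µg/L = 0.0126 mg/L.
Mass balance: 0.13·120.6 = 0.5984·Cₑ + 120·0.0126.
Cₑ = (15.68 − 1.512) / 0.5984 = 23.67 mg/L.

23.7 mg/L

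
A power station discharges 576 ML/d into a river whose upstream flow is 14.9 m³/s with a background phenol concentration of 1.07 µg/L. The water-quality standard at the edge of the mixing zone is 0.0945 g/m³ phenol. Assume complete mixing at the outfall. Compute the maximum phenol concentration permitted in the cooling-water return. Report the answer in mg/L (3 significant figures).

576 ML/d = 6.667 m³/s.
1.07 µg/L = 0.00107 mg/L.
Mass balance: 0.0945·21.57 = 6.667·Cₑ + 14.9·0.00107.
Cₑ = (2.038 − 0.01594) / 6.667 = 0.3033 mg/L.

0.303 mg/L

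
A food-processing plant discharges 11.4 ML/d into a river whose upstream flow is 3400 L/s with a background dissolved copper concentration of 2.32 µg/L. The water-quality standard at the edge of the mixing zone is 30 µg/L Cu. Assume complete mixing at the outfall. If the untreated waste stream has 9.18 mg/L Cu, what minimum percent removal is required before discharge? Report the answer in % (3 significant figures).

91.9 %

11.4 ML/d = 0.1319 m³/s.
3400 L/s = 3.4 m³/s.
2.32 µg/L = 0.00232 mg/L.
30 µg/L = 0.03 mg/L.
Mass balance: 0.03·3.532 = 0.1319·Cₑ + 3.4·0.00232.
Cₑ = (0.106 − 0.007888) / 0.1319 = 0.7433 mg/L.
Required removal = 1 − 0.7433/9.18 = 91.9 %.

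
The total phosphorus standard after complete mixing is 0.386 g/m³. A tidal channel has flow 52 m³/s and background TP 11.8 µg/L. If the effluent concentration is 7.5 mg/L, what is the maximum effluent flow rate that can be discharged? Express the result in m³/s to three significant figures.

2.74 m³/s

11.8 µg/L = 0.0118 mg/L.
Mass balance at complete mixing: C_std·(Q_w + Q_r) = Q_w·C_e + Q_r·C_b.
Rearranging, Q_w = Q_r·(C_std − C_b)/(C_e − C_std) = 52·(0.386 − 0.0118) / (7.5 − 0.386) = 2.735 m³/s.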